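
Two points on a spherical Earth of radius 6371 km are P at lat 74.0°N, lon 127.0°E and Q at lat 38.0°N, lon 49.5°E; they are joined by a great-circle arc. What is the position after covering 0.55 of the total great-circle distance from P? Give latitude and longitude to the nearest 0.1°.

Write both endpoints as unit vectors p₁, p₂ with components (cos φ cos λ, cos φ sin λ, sin φ).
The central angle between the endpoints is δ = arccos(p₁·p₂) ≈ 0.878 rad (50.3°).
Interpolate at f = 0.55 with slerp weights a = sin((1−f)δ)/sin δ ≈ 0.500, b = sin(fδ)/sin δ ≈ 0.603.
p = a·p₁ + b·p₂ ≈ (0.226, 0.472, 0.852); φ = arcsin(p_z) ≈ 58.47°, λ = atan2(p_y, p_x) ≈ 64.41°.

≈ lat 58.5°N, lon 64.4°E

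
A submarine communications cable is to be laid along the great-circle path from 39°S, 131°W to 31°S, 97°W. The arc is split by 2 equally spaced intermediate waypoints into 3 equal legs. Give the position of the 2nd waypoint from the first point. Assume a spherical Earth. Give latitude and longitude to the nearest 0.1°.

Write both endpoints as unit vectors p₁, p₂ with components (cos φ cos λ, cos φ sin λ, sin φ).
The central angle between the endpoints is δ = arccos(p₁·p₂) ≈ 0.502 rad (28.8°).
Interpolate at f = 2/3 with slerp weights a = sin((1−f)δ)/sin δ ≈ 0.346, b = sin(fδ)/sin δ ≈ 0.683.
p = a·p₁ + b·p₂ ≈ (-0.248, -0.784, -0.569); φ = arcsin(p_z) ≈ -34.71°, λ = atan2(p_y, p_x) ≈ -107.54°.

≈ 34.7°S, 107.5°W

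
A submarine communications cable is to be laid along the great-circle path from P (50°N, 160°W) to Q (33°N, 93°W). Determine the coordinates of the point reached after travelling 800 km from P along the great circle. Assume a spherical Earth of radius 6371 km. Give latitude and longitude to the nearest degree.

≈ (50°N, 149°W)

Write both endpoints as unit vectors p₁, p₂ with components (cos φ cos λ, cos φ sin λ, sin φ).
The central angle between the endpoints is δ = arccos(p₁·p₂) ≈ 0.892 rad (51.1°). The total great-circle distance is δ·R ≈ 0.892 × 6371 ≈ 5683 km, so the target fraction is f = 800/5683 ≈ 0.141.
Interpolate at f ≈ 0.141 with slerp weights a = sin((1−f)δ)/sin δ ≈ 0.891, b = sin(fδ)/sin δ ≈ 0.161.
p = a·p₁ + b·p₂ ≈ (-0.545, -0.331, 0.770); φ = arcsin(p_z) ≈ 50.38°, λ = atan2(p_y, p_x) ≈ -148.77°.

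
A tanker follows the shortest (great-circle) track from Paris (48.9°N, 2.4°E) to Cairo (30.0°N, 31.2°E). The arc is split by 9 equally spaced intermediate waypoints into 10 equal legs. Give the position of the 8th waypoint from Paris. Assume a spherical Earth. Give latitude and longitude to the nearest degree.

≈ 34°N, 27°E

The haversine formula gives a central angle δ ≈ 0.504 rad (28.9°) between the endpoints.
Interpolate at f = 8/10 with slerp weights a = sin((1−f)δ)/sin δ ≈ 0.208, b = sin(fδ)/sin δ ≈ 0.812.
p = a·p₁ + b·p₂ ≈ (0.739, 0.370, 0.563); φ = arcsin(p_z) ≈ 34.28°, λ = atan2(p_y, p_x) ≈ 26.62°.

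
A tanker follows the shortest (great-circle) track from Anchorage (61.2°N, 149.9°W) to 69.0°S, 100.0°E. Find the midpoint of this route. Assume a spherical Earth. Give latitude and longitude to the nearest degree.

≈ 7°S, 167°E

The haversine formula gives a central angle δ ≈ 2.641 rad (151.3°) between the endpoints.
Interpolate at f = 1/2 with slerp weights a = sin((1−f)δ)/sin δ ≈ 2.020, b = sin(fδ)/sin δ ≈ 2.020.
p = a·p₁ + b·p₂ ≈ (-0.968, 0.225, -0.116); φ = arcsin(p_z) ≈ -6.64°, λ = atan2(p_y, p_x) ≈ 166.92°.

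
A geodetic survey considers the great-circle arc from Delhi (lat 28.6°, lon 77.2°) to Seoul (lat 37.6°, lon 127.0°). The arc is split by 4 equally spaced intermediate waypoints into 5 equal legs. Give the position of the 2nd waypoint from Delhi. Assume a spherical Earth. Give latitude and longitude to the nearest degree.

Write both endpoints as unit vectors p₁, p₂ with components (cos φ cos λ, cos φ sin λ, sin φ).
The central angle between the endpoints is δ = arccos(p₁·p₂) ≈ 0.736 rad (42.2°).
Interpolate at f = 2/5 with slerp weights a = sin((1−f)δ)/sin δ ≈ 0.637, b = sin(fδ)/sin δ ≈ 0.432.
p = a·p₁ + b·p₂ ≈ (-0.082, 0.819, 0.568); φ = arcsin(p_z) ≈ 34.64°, λ = atan2(p_y, p_x) ≈ 95.74°.

≈ lat 35°, lon 96°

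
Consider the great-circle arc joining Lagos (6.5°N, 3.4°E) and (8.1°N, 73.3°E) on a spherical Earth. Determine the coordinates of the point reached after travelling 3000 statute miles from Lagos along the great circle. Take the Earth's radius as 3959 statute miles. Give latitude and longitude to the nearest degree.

≈ (9°N, 47°E)

Convert each endpoint to a unit vector on the sphere (x = cos φ cos λ, y = cos φ sin λ, z = sin φ).
The central angle between the endpoints is δ = arccos(p₁·p₂) ≈ 1.209 rad (69.3°). The total great-circle distance is δ·R ≈ 1.209 × 3959 ≈ 4786 mi, so the target fraction is f = 3000/4786 ≈ 0.627.
Interpolate at f ≈ 0.627 with slerp weights a = sin((1−f)δ)/sin δ ≈ 0.466, b = sin(fδ)/sin δ ≈ 0.735.
p = a·p₁ + b·p₂ ≈ (0.671, 0.724, 0.156); φ = arcsin(p_z) ≈ 8.99°, λ = atan2(p_y, p_x) ≈ 47.17°.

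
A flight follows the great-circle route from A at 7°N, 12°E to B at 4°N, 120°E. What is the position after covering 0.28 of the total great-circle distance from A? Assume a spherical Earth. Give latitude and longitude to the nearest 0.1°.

≈ 9.3°N, 42.3°E

Convert each endpoint to a unit vector on the sphere (x = cos φ cos λ, y = cos φ sin λ, z = sin φ).
The central angle between the endpoints is δ = arccos(p₁·p₂) ≈ 1.873 rad (107.3°).
Interpolate at f = 0.28 with slerp weights a = sin((1−f)δ)/sin δ ≈ 1.022, b = sin(fδ)/sin δ ≈ 0.524.
p = a·p₁ + b·p₂ ≈ (0.730, 0.664, 0.161); φ = arcsin(p_z) ≈ 9.27°, λ = atan2(p_y, p_x) ≈ 42.27°.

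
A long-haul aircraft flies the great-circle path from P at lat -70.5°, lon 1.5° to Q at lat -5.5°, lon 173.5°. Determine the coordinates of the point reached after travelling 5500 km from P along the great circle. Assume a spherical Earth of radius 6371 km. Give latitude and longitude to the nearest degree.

Convert each endpoint to a unit vector on the sphere (x = cos φ cos λ, y = cos φ sin λ, z = sin φ).
The central angle between the endpoints is δ = arccos(p₁·p₂) ≈ 1.812 rad (103.8°). The total great-circle distance is δ·R ≈ 1.812 × 6371 ≈ 11543 km, so the target fraction is f = 5500/11543 ≈ 0.476.
Interpolate at f ≈ 0.476 with slerp weights a = sin((1−f)δ)/sin δ ≈ 0.837, b = sin(fδ)/sin δ ≈ 0.783.
p = a·p₁ + b·p₂ ≈ (-0.495, 0.095, -0.864); φ = arcsin(p_z) ≈ -59.74°, λ = atan2(p_y, p_x) ≈ 169.08°.

≈ lat -60°, lon 169°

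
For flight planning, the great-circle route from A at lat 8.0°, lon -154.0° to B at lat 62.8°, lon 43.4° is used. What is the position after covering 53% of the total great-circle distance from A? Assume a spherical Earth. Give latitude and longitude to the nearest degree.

≈ lat 64°, lon -170°

From cos δ = sin φ₁ sin φ₂ + cos φ₁ cos φ₂ cos Δλ, the central angle is δ ≈ 1.884 rad (107.9°).
Interpolate at f = 0.53 with slerp weights a = sin((1−f)δ)/sin δ ≈ 0.814, b = sin(fδ)/sin δ ≈ 0.884.
p = a·p₁ + b·p₂ ≈ (-0.431, -0.076, 0.899); φ = arcsin(p_z) ≈ 64.06°, λ = atan2(p_y, p_x) ≈ -170.03°.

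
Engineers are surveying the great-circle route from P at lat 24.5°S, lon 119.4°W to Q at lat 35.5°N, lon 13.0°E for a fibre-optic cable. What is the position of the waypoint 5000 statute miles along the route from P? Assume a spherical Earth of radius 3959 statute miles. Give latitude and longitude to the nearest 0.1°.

≈ lat 15.2°N, lon 57.4°W

Convert each endpoint to a unit vector on the sphere (x = cos φ cos λ, y = cos φ sin λ, z = sin φ).
The central angle between the endpoints is δ = arccos(p₁·p₂) ≈ 2.404 rad (137.8°). The total great-circle distance is δ·R ≈ 2.404 × 3959 ≈ 9519 mi, so the target fraction is f = 5000/9519 ≈ 0.525.
Interpolate at f ≈ 0.525 with slerp weights a = sin((1−f)δ)/sin δ ≈ 1.353, b = sin(fδ)/sin δ ≈ 1.418.
p = a·p₁ + b·p₂ ≈ (0.520, -0.813, 0.262); φ = arcsin(p_z) ≈ 15.21°, λ = atan2(p_y, p_x) ≈ -57.37°.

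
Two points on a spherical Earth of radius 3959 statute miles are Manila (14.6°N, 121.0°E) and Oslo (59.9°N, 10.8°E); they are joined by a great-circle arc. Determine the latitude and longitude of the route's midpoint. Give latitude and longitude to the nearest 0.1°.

≈ (50.4°N, 90.4°E)

Convert each endpoint to a unit vector on the sphere (x = cos φ cos λ, y = cos φ sin λ, z = sin φ).
The central angle between the endpoints is δ = arccos(p₁·p₂) ≈ 1.520 rad (87.1°).
Interpolate at f = 1/2 with slerp weights a = sin((1−f)δ)/sin δ ≈ 0.690, b = sin(fδ)/sin δ ≈ 0.690.
p = a·p₁ + b·p₂ ≈ (-0.004, 0.637, 0.771); φ = arcsin(p_z) ≈ 50.42°, λ = atan2(p_y, p_x) ≈ 90.36°.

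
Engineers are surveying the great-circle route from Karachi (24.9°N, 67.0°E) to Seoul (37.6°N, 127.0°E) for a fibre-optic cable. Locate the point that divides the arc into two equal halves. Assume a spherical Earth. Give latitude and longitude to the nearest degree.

≈ 35°N, 95°E

From cos δ = sin φ₁ sin φ₂ + cos φ₁ cos φ₂ cos Δλ, the central angle is δ ≈ 0.907 rad (52.0°).
Interpolate at f = 1/2 with slerp weights a = sin((1−f)δ)/sin δ ≈ 0.556, b = sin(fδ)/sin δ ≈ 0.556.
p = a·p₁ + b·p₂ ≈ (-0.068, 0.816, 0.574); φ = arcsin(p_z) ≈ 35.00°, λ = atan2(p_y, p_x) ≈ 94.77°.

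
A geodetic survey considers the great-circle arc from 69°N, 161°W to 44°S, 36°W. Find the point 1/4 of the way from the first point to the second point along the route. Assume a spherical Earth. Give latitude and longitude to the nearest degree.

≈ 54°N, 87°W

Write both endpoints as unit vectors p₁, p₂ with components (cos φ cos λ, cos φ sin λ, sin φ).
The central angle between the endpoints is δ = arccos(p₁·p₂) ≈ 2.492 rad (142.8°).
Interpolate at f = 1/4 with slerp weights a = sin((1−f)δ)/sin δ ≈ 1.580, b = sin(fδ)/sin δ ≈ 0.965.
p = a·p₁ + b·p₂ ≈ (0.026, -0.592, 0.805); φ = arcsin(p_z) ≈ 53.64°, λ = atan2(p_y, p_x) ≈ -87.49°.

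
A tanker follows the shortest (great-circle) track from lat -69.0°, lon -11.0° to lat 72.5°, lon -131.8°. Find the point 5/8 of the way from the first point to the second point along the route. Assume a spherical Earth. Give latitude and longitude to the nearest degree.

≈ lat 23°, lon -69°

Write both endpoints as unit vectors p₁, p₂ with components (cos φ cos λ, cos φ sin λ, sin φ).
The central angle between the endpoints is δ = arccos(p₁·p₂) ≈ 2.810 rad (161.0°).
Interpolate at f = 5/8 with slerp weights a = sin((1−f)δ)/sin δ ≈ 2.671, b = sin(fδ)/sin δ ≈ 3.020.
p = a·p₁ + b·p₂ ≈ (0.334, -0.860, 0.386); φ = arcsin(p_z) ≈ 22.74°, λ = atan2(p_y, p_x) ≈ -68.75°.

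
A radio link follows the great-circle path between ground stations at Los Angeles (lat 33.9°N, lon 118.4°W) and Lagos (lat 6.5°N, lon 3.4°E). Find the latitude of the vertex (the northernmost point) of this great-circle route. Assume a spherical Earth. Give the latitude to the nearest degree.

The great circle lies in the plane with unit normal n̂ = (p₁ × p₂)/|p₁ × p₂|.
Here n̂_z ≈ +0.755; the vertex latitude is φ_max = arccos|n̂_z| ≈ 41.0°.

≈ 41°N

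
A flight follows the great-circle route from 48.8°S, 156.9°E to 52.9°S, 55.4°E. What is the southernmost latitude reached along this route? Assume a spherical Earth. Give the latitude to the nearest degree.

≈ 63°S

The great circle lies in the plane with unit normal n̂ = (p₁ × p₂)/|p₁ × p₂|.
Here n̂_z ≈ -0.456; the vertex latitude is φ_max = arccos|n̂_z| ≈ 62.9°.
Check via Clairaut: cos φ_max = |cos φ₁| · sin C = cos(48.8°)·sin(136.2°) ≈ 0.456, again giving ≈ 62.9°.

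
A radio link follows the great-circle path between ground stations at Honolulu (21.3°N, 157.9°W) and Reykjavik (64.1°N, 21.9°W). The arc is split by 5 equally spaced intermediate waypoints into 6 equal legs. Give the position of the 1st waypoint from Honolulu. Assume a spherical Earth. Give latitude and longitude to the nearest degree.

From cos δ = sin φ₁ sin φ₂ + cos φ₁ cos φ₂ cos Δλ, the central angle is δ ≈ 1.537 rad (88.1°).
Interpolate at f = 1/6 with slerp weights a = sin((1−f)δ)/sin δ ≈ 0.959, b = sin(fδ)/sin δ ≈ 0.253.
p = a·p₁ + b·p₂ ≈ (-0.725, -0.377, 0.576); φ = arcsin(p_z) ≈ 35.19°, λ = atan2(p_y, p_x) ≈ -152.50°.

≈ (35°N, 152°W)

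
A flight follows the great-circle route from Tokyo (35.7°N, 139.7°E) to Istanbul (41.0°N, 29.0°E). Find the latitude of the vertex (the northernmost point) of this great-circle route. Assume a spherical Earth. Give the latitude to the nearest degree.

≈ 54°N

The great circle lies in the plane with unit normal n̂ = (p₁ × p₂)/|p₁ × p₂|.
Here n̂_z ≈ -0.581; the vertex latitude is φ_max = arccos|n̂_z| ≈ 54.5°.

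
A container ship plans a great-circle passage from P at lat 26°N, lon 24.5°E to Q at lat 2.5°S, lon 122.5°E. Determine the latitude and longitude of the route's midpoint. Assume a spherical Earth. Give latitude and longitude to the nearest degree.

The haversine formula gives a central angle δ ≈ 1.715 rad (98.3°) between the endpoints.
Interpolate at f = 1/2 with slerp weights a = sin((1−f)δ)/sin δ ≈ 0.764, b = sin(fδ)/sin δ ≈ 0.764.
p = a·p₁ + b·p₂ ≈ (0.215, 0.929, 0.302); φ = arcsin(p_z) ≈ 17.56°, λ = atan2(p_y, p_x) ≈ 76.98°.

≈ lat 18°N, lon 77°E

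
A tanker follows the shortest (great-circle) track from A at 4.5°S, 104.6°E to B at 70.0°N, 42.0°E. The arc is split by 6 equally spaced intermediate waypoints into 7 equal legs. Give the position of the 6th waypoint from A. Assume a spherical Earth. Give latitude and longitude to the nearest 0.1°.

≈ 62.3°N, 65.8°E

Convert each endpoint to a unit vector on the sphere (x = cos φ cos λ, y = cos φ sin λ, z = sin φ).
The central angle between the endpoints is δ = arccos(p₁·p₂) ≈ 1.488 rad (85.2°).
Interpolate at f = 6/7 with slerp weights a = sin((1−f)δ)/sin δ ≈ 0.212, b = sin(fδ)/sin δ ≈ 0.960.
p = a·p₁ + b·p₂ ≈ (0.191, 0.424, 0.885); φ = arcsin(p_z) ≈ 62.30°, λ = atan2(p_y, p_x) ≈ 65.77°.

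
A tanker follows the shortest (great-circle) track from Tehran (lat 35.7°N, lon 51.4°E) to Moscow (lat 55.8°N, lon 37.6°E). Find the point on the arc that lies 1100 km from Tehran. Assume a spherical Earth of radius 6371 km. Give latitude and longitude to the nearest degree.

≈ lat 45°N, lon 46°E

The haversine formula gives a central angle δ ≈ 0.387 rad (22.2°) between the endpoints. The total great-circle distance is δ·R ≈ 0.387 × 6371 ≈ 2468 km, so the target fraction is f = 1100/2468 ≈ 0.446.
Interpolate at f ≈ 0.446 with slerp weights a = sin((1−f)δ)/sin δ ≈ 0.564, b = sin(fδ)/sin δ ≈ 0.455.
p = a·p₁ + b·p₂ ≈ (0.488, 0.514, 0.705); φ = arcsin(p_z) ≈ 44.85°, λ = atan2(p_y, p_x) ≈ 46.47°.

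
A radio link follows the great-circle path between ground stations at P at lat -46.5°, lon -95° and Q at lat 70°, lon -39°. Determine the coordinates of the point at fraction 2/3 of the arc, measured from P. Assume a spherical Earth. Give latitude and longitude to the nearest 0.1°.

≈ lat 32.9°, lon -71.4°

Convert each endpoint to a unit vector on the sphere (x = cos φ cos λ, y = cos φ sin λ, z = sin φ).
The central angle between the endpoints is δ = arccos(p₁·p₂) ≈ 2.153 rad (123.4°).
Interpolate at f = 2/3 with slerp weights a = sin((1−f)δ)/sin δ ≈ 0.787, b = sin(fδ)/sin δ ≈ 1.186.
p = a·p₁ + b·p₂ ≈ (0.268, -0.795, 0.544); φ = arcsin(p_z) ≈ 32.93°, λ = atan2(p_y, p_x) ≈ -71.37°.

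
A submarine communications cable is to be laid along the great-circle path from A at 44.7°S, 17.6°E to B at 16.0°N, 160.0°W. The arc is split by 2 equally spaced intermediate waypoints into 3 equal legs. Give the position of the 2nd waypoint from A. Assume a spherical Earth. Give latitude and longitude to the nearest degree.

Write both endpoints as unit vectors p₁, p₂ with components (cos φ cos λ, cos φ sin λ, sin φ).
The central angle between the endpoints is δ = arccos(p₁·p₂) ≈ 2.639 rad (151.2°).
Interpolate at f = 2/3 with slerp weights a = sin((1−f)δ)/sin δ ≈ 1.601, b = sin(fδ)/sin δ ≈ 2.041.
p = a·p₁ + b·p₂ ≈ (-0.759, -0.327, -0.564); φ = arcsin(p_z) ≈ -34.31°, λ = atan2(p_y, p_x) ≈ -156.69°.

≈ 34°S, 157°W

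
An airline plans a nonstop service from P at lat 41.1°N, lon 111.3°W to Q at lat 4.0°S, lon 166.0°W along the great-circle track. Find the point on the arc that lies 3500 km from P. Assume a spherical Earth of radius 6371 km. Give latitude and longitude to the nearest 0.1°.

The haversine formula gives a central angle δ ≈ 1.172 rad (67.1°) between the endpoints. The total great-circle distance is δ·R ≈ 1.172 × 6371 ≈ 7465 km, so the target fraction is f = 3500/7465 ≈ 0.469.
Interpolate at f ≈ 0.469 with slerp weights a = sin((1−f)δ)/sin δ ≈ 0.633, b = sin(fδ)/sin δ ≈ 0.567.
p = a·p₁ + b·p₂ ≈ (-0.722, -0.581, 0.376); φ = arcsin(p_z) ≈ 22.11°, λ = atan2(p_y, p_x) ≈ -141.17°.

≈ lat 22.1°N, lon 141.2°W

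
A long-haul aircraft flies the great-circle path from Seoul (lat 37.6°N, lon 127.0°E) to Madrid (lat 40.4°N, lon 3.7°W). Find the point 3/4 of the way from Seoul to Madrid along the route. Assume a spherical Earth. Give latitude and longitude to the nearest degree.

Convert each endpoint to a unit vector on the sphere (x = cos φ cos λ, y = cos φ sin λ, z = sin φ).
The central angle between the endpoints is δ = arccos(p₁·p₂) ≈ 1.569 rad (89.9°).
Interpolate at f = 3/4 with slerp weights a = sin((1−f)δ)/sin δ ≈ 0.382, b = sin(fδ)/sin δ ≈ 0.923.
p = a·p₁ + b·p₂ ≈ (0.519, 0.196, 0.832); φ = arcsin(p_z) ≈ 56.27°, λ = atan2(p_y, p_x) ≈ 20.72°.

≈ lat 56°N, lon 21°E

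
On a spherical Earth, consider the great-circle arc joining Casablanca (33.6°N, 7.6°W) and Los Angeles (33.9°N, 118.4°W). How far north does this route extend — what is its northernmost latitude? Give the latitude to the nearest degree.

The great circle lies in the plane with unit normal n̂ = (p₁ × p₂)/|p₁ × p₂|.
Here n̂_z ≈ -0.648; the vertex latitude is φ_max = arccos|n̂_z| ≈ 49.6°.
Check via Clairaut: cos φ_max = |cos φ₁| · sin C = cos(33.6°)·sin(51.0°) ≈ 0.648, again giving ≈ 49.6°.

≈ 50°N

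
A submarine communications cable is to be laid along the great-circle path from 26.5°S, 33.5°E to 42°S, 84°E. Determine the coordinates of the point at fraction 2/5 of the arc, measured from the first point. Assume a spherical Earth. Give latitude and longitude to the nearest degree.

≈ 35°S, 51°E

From cos δ = sin φ₁ sin φ₂ + cos φ₁ cos φ₂ cos Δλ, the central angle is δ ≈ 0.765 rad (43.8°).
Interpolate at f = 2/5 with slerp weights a = sin((1−f)δ)/sin δ ≈ 0.640, b = sin(fδ)/sin δ ≈ 0.435.
p = a·p₁ + b·p₂ ≈ (0.511, 0.637, -0.576); φ = arcsin(p_z) ≈ -35.20°, λ = atan2(p_y, p_x) ≈ 51.27°.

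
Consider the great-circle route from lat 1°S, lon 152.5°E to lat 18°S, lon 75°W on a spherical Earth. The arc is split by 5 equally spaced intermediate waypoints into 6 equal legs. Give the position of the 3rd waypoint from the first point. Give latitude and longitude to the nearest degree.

Convert each endpoint to a unit vector on the sphere (x = cos φ cos λ, y = cos φ sin λ, z = sin φ).
The central angle between the endpoints is δ = arccos(p₁·p₂) ≈ 2.261 rad (129.6°).
Interpolate at f = 3/6 with slerp weights a = sin((1−f)δ)/sin δ ≈ 1.174, b = sin(fδ)/sin δ ≈ 1.174.
p = a·p₁ + b·p₂ ≈ (-0.752, -0.536, -0.383); φ = arcsin(p_z) ≈ -22.53°, λ = atan2(p_y, p_x) ≈ -144.50°.

≈ lat 23°S, lon 145°W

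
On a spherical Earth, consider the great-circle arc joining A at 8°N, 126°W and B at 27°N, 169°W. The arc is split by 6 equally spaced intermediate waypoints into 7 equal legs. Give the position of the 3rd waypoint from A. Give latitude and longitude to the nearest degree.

Write both endpoints as unit vectors p₁, p₂ with components (cos φ cos λ, cos φ sin λ, sin φ).
The central angle between the endpoints is δ = arccos(p₁·p₂) ≈ 0.783 rad (44.9°).
Interpolate at f = 3/7 with slerp weights a = sin((1−f)δ)/sin δ ≈ 0.613, b = sin(fδ)/sin δ ≈ 0.467.
p = a·p₁ + b·p₂ ≈ (-0.765, -0.571, 0.297); φ = arcsin(p_z) ≈ 17.30°, λ = atan2(p_y, p_x) ≈ -143.29°.

≈ 17°N, 143°W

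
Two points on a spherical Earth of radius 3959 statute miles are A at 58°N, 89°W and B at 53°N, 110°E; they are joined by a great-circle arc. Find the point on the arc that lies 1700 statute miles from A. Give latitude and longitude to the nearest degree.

Write both endpoints as unit vectors p₁, p₂ with components (cos φ cos λ, cos φ sin λ, sin φ).
The central angle between the endpoints is δ = arccos(p₁·p₂) ≈ 1.186 rad (67.9°). The total great-circle distance is δ·R ≈ 1.186 × 3959 ≈ 4694 mi, so the target fraction is f = 1700/4694 ≈ 0.362.
Interpolate at f ≈ 0.362 with slerp weights a = sin((1−f)δ)/sin δ ≈ 0.740, b = sin(fδ)/sin δ ≈ 0.449.
p = a·p₁ + b·p₂ ≈ (-0.086, -0.138, 0.987); φ = arcsin(p_z) ≈ 80.64°, λ = atan2(p_y, p_x) ≈ -121.77°.

≈ 81°N, 122°W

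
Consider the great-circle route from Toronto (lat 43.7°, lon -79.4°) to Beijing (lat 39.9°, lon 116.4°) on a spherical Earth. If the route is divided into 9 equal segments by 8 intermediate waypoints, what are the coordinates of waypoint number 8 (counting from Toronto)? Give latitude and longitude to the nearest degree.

≈ lat 50°, lon 120°

From cos δ = sin φ₁ sin φ₂ + cos φ₁ cos φ₂ cos Δλ, the central angle is δ ≈ 1.661 rad (95.2°).
Interpolate at f = 8/9 with slerp weights a = sin((1−f)δ)/sin δ ≈ 0.184, b = sin(fδ)/sin δ ≈ 1.000.
p = a·p₁ + b·p₂ ≈ (-0.316, 0.556, 0.769); φ = arcsin(p_z) ≈ 50.23°, λ = atan2(p_y, p_x) ≈ 119.65°.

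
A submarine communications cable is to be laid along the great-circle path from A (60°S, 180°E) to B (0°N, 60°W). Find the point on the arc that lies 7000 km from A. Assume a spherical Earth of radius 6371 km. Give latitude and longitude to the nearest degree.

≈ (36°S, 82°W)

Convert each endpoint to a unit vector on the sphere (x = cos φ cos λ, y = cos φ sin λ, z = sin φ).
The central angle between the endpoints is δ = arccos(p₁·p₂) ≈ 1.823 rad (104.5°). The total great-circle distance is δ·R ≈ 1.823 × 6371 ≈ 11617 km, so the target fraction is f = 7000/11617 ≈ 0.603.
Interpolate at f ≈ 0.603 with slerp weights a = sin((1−f)δ)/sin δ ≈ 0.685, b = sin(fδ)/sin δ ≈ 0.920.
p = a·p₁ + b·p₂ ≈ (0.118, -0.797, -0.593); φ = arcsin(p_z) ≈ -36.37°, λ = atan2(p_y, p_x) ≈ -81.60°.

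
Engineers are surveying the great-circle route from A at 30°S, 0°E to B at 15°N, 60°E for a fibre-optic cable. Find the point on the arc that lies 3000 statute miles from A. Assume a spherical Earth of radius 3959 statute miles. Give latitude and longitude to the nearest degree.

Convert each endpoint to a unit vector on the sphere (x = cos φ cos λ, y = cos φ sin λ, z = sin φ).
The central angle between the endpoints is δ = arccos(p₁·p₂) ≈ 1.278 rad (73.2°). The total great-circle distance is δ·R ≈ 1.278 × 3959 ≈ 5059 mi, so the target fraction is f = 3000/5059 ≈ 0.593.
Interpolate at f ≈ 0.593 with slerp weights a = sin((1−f)δ)/sin δ ≈ 0.519, b = sin(fδ)/sin δ ≈ 0.718.
p = a·p₁ + b·p₂ ≈ (0.796, 0.601, -0.074); φ = arcsin(p_z) ≈ -4.23°, λ = atan2(p_y, p_x) ≈ 37.03°.

≈ 4°S, 37°E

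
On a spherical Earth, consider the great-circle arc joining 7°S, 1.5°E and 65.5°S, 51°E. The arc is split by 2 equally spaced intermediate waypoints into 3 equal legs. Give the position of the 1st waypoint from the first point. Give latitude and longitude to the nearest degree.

≈ 28°S, 10°E

The haversine formula gives a central angle δ ≈ 1.183 rad (67.8°) between the endpoints.
Interpolate at f = 1/3 with slerp weights a = sin((1−f)δ)/sin δ ≈ 0.766, b = sin(fδ)/sin δ ≈ 0.415.
p = a·p₁ + b·p₂ ≈ (0.869, 0.154, -0.471); φ = arcsin(p_z) ≈ -28.10°, λ = atan2(p_y, p_x) ≈ 10.03°.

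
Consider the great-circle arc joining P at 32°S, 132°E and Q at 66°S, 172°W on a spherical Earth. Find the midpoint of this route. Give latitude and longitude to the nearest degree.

Convert each endpoint to a unit vector on the sphere (x = cos φ cos λ, y = cos φ sin λ, z = sin φ).
The central angle between the endpoints is δ = arccos(p₁·p₂) ≈ 0.827 rad (47.4°).
Interpolate at f = 1/2 with slerp weights a = sin((1−f)δ)/sin δ ≈ 0.546, b = sin(fδ)/sin δ ≈ 0.546.
p = a·p₁ + b·p₂ ≈ (-0.530, 0.313, -0.788); φ = arcsin(p_z) ≈ -52.02°, λ = atan2(p_y, p_x) ≈ 149.41°.

≈ 52°S, 149°E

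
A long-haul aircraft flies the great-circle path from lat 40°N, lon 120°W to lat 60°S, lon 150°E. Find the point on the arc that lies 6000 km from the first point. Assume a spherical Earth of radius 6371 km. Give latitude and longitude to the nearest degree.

≈ lat 7°S, lon 149°W

Convert each endpoint to a unit vector on the sphere (x = cos φ cos λ, y = cos φ sin λ, z = sin φ).
The central angle between the endpoints is δ = arccos(p₁·p₂) ≈ 2.161 rad (123.8°). The total great-circle distance is δ·R ≈ 2.161 × 6371 ≈ 13769 km, so the target fraction is f = 6000/13769 ≈ 0.436.
Interpolate at f ≈ 0.436 with slerp weights a = sin((1−f)δ)/sin δ ≈ 1.130, b = sin(fδ)/sin δ ≈ 0.973.
p = a·p₁ + b·p₂ ≈ (-0.854, -0.506, -0.116); φ = arcsin(p_z) ≈ -6.69°, λ = atan2(p_y, p_x) ≈ -149.34°.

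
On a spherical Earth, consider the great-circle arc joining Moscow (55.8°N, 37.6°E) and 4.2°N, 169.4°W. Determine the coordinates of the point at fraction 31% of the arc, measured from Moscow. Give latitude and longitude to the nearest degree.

≈ 73°N, 121°E

Convert each endpoint to a unit vector on the sphere (x = cos φ cos λ, y = cos φ sin λ, z = sin φ).
The central angle between the endpoints is δ = arccos(p₁·p₂) ≈ 2.025 rad (116.0°).
Interpolate at f = 0.31 with slerp weights a = sin((1−f)δ)/sin δ ≈ 1.096, b = sin(fδ)/sin δ ≈ 0.654.
p = a·p₁ + b·p₂ ≈ (-0.153, 0.256, 0.955); φ = arcsin(p_z) ≈ 72.66°, λ = atan2(p_y, p_x) ≈ 120.80°.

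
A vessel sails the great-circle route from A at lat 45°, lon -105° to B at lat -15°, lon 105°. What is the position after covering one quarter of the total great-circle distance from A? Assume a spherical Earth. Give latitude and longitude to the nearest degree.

Write both endpoints as unit vectors p₁, p₂ with components (cos φ cos λ, cos φ sin λ, sin φ).
The central angle between the endpoints is δ = arccos(p₁·p₂) ≈ 2.457 rad (140.8°).
Interpolate at f = 1/4 with slerp weights a = sin((1−f)δ)/sin δ ≈ 1.523, b = sin(fδ)/sin δ ≈ 0.911.
p = a·p₁ + b·p₂ ≈ (-0.506, -0.190, 0.841); φ = arcsin(p_z) ≈ 57.25°, λ = atan2(p_y, p_x) ≈ -159.43°.

≈ lat 57°, lon -159°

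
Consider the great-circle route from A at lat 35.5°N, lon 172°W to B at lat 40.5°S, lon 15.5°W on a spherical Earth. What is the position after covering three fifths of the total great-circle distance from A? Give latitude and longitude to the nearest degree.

From cos δ = sin φ₁ sin φ₂ + cos φ₁ cos φ₂ cos Δλ, the central angle is δ ≈ 2.808 rad (160.9°).
Interpolate at f = 3/5 with slerp weights a = sin((1−f)δ)/sin δ ≈ 2.753, b = sin(fδ)/sin δ ≈ 3.034.
p = a·p₁ + b·p₂ ≈ (0.004, -0.928, -0.372); φ = arcsin(p_z) ≈ -21.82°, λ = atan2(p_y, p_x) ≈ -89.77°.

≈ lat 22°S, lon 90°W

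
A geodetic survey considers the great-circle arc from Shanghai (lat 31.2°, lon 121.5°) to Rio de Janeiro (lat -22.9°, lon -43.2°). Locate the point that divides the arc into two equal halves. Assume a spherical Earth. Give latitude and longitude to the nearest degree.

≈ lat 28°, lon 24°

Write both endpoints as unit vectors p₁, p₂ with components (cos φ cos λ, cos φ sin λ, sin φ).
The central angle between the endpoints is δ = arccos(p₁·p₂) ≈ 2.864 rad (164.1°).
Interpolate at f = 1/2 with slerp weights a = sin((1−f)δ)/sin δ ≈ 3.608, b = sin(fδ)/sin δ ≈ 3.608.
p = a·p₁ + b·p₂ ≈ (0.810, 0.356, 0.465); φ = arcsin(p_z) ≈ 27.72°, λ = atan2(p_y, p_x) ≈ 23.73°.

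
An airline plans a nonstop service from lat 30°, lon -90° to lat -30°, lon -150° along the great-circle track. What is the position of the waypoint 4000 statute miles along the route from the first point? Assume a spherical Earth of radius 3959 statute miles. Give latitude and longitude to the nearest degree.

Convert each endpoint to a unit vector on the sphere (x = cos φ cos λ, y = cos φ sin λ, z = sin φ).
The central angle between the endpoints is δ = arccos(p₁·p₂) ≈ 1.445 rad (82.8°). The total great-circle distance is δ·R ≈ 1.445 × 3959 ≈ 5723 mi, so the target fraction is f = 4000/5723 ≈ 0.699.
Interpolate at f ≈ 0.699 with slerp weights a = sin((1−f)δ)/sin δ ≈ 0.425, b = sin(fδ)/sin δ ≈ 0.854.
p = a·p₁ + b·p₂ ≈ (-0.640, -0.738, -0.214); φ = arcsin(p_z) ≈ -12.38°, λ = atan2(p_y, p_x) ≈ -130.96°.

≈ lat -12°, lon -131°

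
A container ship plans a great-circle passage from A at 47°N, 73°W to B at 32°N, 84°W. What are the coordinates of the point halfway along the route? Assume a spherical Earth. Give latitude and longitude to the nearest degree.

Convert each endpoint to a unit vector on the sphere (x = cos φ cos λ, y = cos φ sin λ, z = sin φ).
The central angle between the endpoints is δ = arccos(p₁·p₂) ≈ 0.300 rad (17.2°).
Interpolate at f = 1/2 with slerp weights a = sin((1−f)δ)/sin δ ≈ 0.506, b = sin(fδ)/sin δ ≈ 0.506.
p = a·p₁ + b·p₂ ≈ (0.146, -0.756, 0.638); φ = arcsin(p_z) ≈ 39.63°, λ = atan2(p_y, p_x) ≈ -79.10°.

≈ 40°N, 79°W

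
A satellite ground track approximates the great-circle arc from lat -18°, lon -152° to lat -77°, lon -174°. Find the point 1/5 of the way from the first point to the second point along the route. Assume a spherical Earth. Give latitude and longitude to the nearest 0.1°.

Convert each endpoint to a unit vector on the sphere (x = cos φ cos λ, y = cos φ sin λ, z = sin φ).
The central angle between the endpoints is δ = arccos(p₁·p₂) ≈ 1.048 rad (60.0°).
Interpolate at f = 1/5 with slerp weights a = sin((1−f)δ)/sin δ ≈ 0.858, b = sin(fδ)/sin δ ≈ 0.240.
p = a·p₁ + b·p₂ ≈ (-0.774, -0.389, -0.499); φ = arcsin(p_z) ≈ -29.95°, λ = atan2(p_y, p_x) ≈ -153.34°.

≈ lat -29.9°, lon -153.3°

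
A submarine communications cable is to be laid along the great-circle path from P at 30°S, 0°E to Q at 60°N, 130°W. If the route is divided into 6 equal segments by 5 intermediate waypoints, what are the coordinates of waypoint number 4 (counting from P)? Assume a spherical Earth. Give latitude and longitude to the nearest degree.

≈ 47°N, 53°W

The haversine formula gives a central angle δ ≈ 2.362 rad (135.3°) between the endpoints.
Interpolate at f = 4/6 with slerp weights a = sin((1−f)δ)/sin δ ≈ 1.008, b = sin(fδ)/sin δ ≈ 1.423.
p = a·p₁ + b·p₂ ≈ (0.416, -0.545, 0.728); φ = arcsin(p_z) ≈ 46.73°, λ = atan2(p_y, p_x) ≈ -52.66°.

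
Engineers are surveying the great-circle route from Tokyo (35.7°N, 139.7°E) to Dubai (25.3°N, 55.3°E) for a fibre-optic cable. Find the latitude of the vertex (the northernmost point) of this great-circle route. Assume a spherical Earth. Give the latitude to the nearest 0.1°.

≈ 39.5°N

The great circle lies in the plane with unit normal n̂ = (p₁ × p₂)/|p₁ × p₂|.
Here n̂_z ≈ -0.772; the vertex latitude is φ_max = arccos|n̂_z| ≈ 39.5°.
Check via Clairaut: cos φ_max = |cos φ₁| · sin C = cos(35.7°)·sin(71.8°) ≈ 0.772, again giving ≈ 39.5°.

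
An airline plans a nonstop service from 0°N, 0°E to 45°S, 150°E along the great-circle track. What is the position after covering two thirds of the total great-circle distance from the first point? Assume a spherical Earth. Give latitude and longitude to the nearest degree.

Write both endpoints as unit vectors p₁, p₂ with components (cos φ cos λ, cos φ sin λ, sin φ).
The central angle between the endpoints is δ = arccos(p₁·p₂) ≈ 2.230 rad (127.8°).
Interpolate at f = 2/3 with slerp weights a = sin((1−f)δ)/sin δ ≈ 0.856, b = sin(fδ)/sin δ ≈ 1.260.
p = a·p₁ + b·p₂ ≈ (0.084, 0.446, -0.891); φ = arcsin(p_z) ≈ -63.03°, λ = atan2(p_y, p_x) ≈ 79.31°.

≈ 63°S, 79°E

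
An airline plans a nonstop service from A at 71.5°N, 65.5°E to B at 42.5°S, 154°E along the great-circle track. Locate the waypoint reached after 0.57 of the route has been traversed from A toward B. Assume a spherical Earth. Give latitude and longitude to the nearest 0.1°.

≈ 10.0°N, 133.9°E

The haversine formula gives a central angle δ ≈ 2.258 rad (129.4°) between the endpoints.
Interpolate at f = 0.57 with slerp weights a = sin((1−f)δ)/sin δ ≈ 1.068, b = sin(fδ)/sin δ ≈ 1.242.
p = a·p₁ + b·p₂ ≈ (-0.683, 0.710, 0.174); φ = arcsin(p_z) ≈ 10.00°, λ = atan2(p_y, p_x) ≈ 133.88°.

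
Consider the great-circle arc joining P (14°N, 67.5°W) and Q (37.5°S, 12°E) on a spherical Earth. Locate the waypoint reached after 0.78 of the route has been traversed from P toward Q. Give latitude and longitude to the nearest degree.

The haversine formula gives a central angle δ ≈ 1.578 rad (90.4°) between the endpoints.
Interpolate at f = 0.78 with slerp weights a = sin((1−f)δ)/sin δ ≈ 0.340, b = sin(fδ)/sin δ ≈ 0.943.
p = a·p₁ + b·p₂ ≈ (0.858, -0.149, -0.492); φ = arcsin(p_z) ≈ -29.45°, λ = atan2(p_y, p_x) ≈ -9.88°.

≈ (29°S, 10°W)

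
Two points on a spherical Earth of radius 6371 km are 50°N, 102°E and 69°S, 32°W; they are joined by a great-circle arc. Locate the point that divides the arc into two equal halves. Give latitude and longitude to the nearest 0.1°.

Write both endpoints as unit vectors p₁, p₂ with components (cos φ cos λ, cos φ sin λ, sin φ).
The central angle between the endpoints is δ = arccos(p₁·p₂) ≈ 2.637 rad (151.1°).
Interpolate at f = 1/2 with slerp weights a = sin((1−f)δ)/sin δ ≈ 2.001, b = sin(fδ)/sin δ ≈ 2.001.
p = a·p₁ + b·p₂ ≈ (0.341, 0.878, -0.335); φ = arcsin(p_z) ≈ -19.59°, λ = atan2(p_y, p_x) ≈ 68.79°.

≈ 19.6°S, 68.8°E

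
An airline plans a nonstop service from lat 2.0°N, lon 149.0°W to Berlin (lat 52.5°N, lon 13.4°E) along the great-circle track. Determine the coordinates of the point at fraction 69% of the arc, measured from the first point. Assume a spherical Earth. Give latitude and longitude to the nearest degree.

Convert each endpoint to a unit vector on the sphere (x = cos φ cos λ, y = cos φ sin λ, z = sin φ).
The central angle between the endpoints is δ = arccos(p₁·p₂) ≈ 2.156 rad (123.5°).
Interpolate at f = 0.69 with slerp weights a = sin((1−f)δ)/sin δ ≈ 0.743, b = sin(fδ)/sin δ ≈ 1.195.
p = a·p₁ + b·p₂ ≈ (0.071, -0.214, 0.974); φ = arcsin(p_z) ≈ 76.97°, λ = atan2(p_y, p_x) ≈ -71.61°.

≈ lat 77°N, lon 72°W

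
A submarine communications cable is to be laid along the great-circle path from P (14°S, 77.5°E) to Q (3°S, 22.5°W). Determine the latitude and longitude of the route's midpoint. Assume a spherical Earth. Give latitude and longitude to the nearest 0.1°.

≈ (13.1°S, 26.5°E)

The haversine formula gives a central angle δ ≈ 1.727 rad (99.0°) between the endpoints.
Interpolate at f = 1/2 with slerp weights a = sin((1−f)δ)/sin δ ≈ 0.770, b = sin(fδ)/sin δ ≈ 0.770.
p = a·p₁ + b·p₂ ≈ (0.872, 0.435, -0.226); φ = arcsin(p_z) ≈ -13.09°, λ = atan2(p_y, p_x) ≈ 26.52°.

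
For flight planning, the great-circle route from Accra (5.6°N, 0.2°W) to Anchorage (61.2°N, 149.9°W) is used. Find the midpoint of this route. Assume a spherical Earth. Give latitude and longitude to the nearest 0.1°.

Convert each endpoint to a unit vector on the sphere (x = cos φ cos λ, y = cos φ sin λ, z = sin φ).
The central angle between the endpoints is δ = arccos(p₁·p₂) ≈ 1.905 rad (109.2°).
Interpolate at f = 1/2 with slerp weights a = sin((1−f)δ)/sin δ ≈ 0.863, b = sin(fδ)/sin δ ≈ 0.863.
p = a·p₁ + b·p₂ ≈ (0.499, -0.211, 0.840); φ = arcsin(p_z) ≈ 57.18°, λ = atan2(p_y, p_x) ≈ -22.96°.

≈ (57.2°N, 23.0°W)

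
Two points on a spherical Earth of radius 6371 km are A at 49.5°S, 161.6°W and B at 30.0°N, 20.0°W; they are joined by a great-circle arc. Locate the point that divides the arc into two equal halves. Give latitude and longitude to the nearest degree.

Write both endpoints as unit vectors p₁, p₂ with components (cos φ cos λ, cos φ sin λ, sin φ).
The central angle between the endpoints is δ = arccos(p₁·p₂) ≈ 2.534 rad (145.2°).
Interpolate at f = 1/2 with slerp weights a = sin((1−f)δ)/sin δ ≈ 1.671, b = sin(fδ)/sin δ ≈ 1.671.
p = a·p₁ + b·p₂ ≈ (0.330, -0.838, -0.435); φ = arcsin(p_z) ≈ -25.80°, λ = atan2(p_y, p_x) ≈ -68.49°.

≈ 26°S, 68°W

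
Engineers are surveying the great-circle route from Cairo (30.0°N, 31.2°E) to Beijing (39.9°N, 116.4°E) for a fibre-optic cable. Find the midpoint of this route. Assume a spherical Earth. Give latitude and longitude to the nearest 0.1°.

≈ 43.5°N, 70.6°E

Write both endpoints as unit vectors p₁, p₂ with components (cos φ cos λ, cos φ sin λ, sin φ).
The central angle between the endpoints is δ = arccos(p₁·p₂) ≈ 1.185 rad (67.9°).
Interpolate at f = 1/2 with slerp weights a = sin((1−f)δ)/sin δ ≈ 0.603, b = sin(fδ)/sin δ ≈ 0.603.
p = a·p₁ + b·p₂ ≈ (0.241, 0.685, 0.688); φ = arcsin(p_z) ≈ 43.47°, λ = atan2(p_y, p_x) ≈ 70.61°.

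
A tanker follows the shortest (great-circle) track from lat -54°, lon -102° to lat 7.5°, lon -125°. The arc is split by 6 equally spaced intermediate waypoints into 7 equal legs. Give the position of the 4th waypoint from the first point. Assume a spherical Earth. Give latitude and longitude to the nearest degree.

Write both endpoints as unit vectors p₁, p₂ with components (cos φ cos λ, cos φ sin λ, sin φ).
The central angle between the endpoints is δ = arccos(p₁·p₂) ≈ 1.125 rad (64.5°).
Interpolate at f = 4/7 with slerp weights a = sin((1−f)δ)/sin δ ≈ 0.514, b = sin(fδ)/sin δ ≈ 0.664.
p = a·p₁ + b·p₂ ≈ (-0.441, -0.835, -0.329); φ = arcsin(p_z) ≈ -19.21°, λ = atan2(p_y, p_x) ≈ -117.82°.

≈ lat -19°, lon -118°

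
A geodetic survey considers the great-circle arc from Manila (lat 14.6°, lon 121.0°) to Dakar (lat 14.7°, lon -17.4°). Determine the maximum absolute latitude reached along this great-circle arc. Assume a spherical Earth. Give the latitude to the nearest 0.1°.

≈ 36.4°

The great circle lies in the plane with unit normal n̂ = (p₁ × p₂)/|p₁ × p₂|.
Here n̂_z ≈ -0.805; the vertex latitude is φ_max = arccos|n̂_z| ≈ 36.4°.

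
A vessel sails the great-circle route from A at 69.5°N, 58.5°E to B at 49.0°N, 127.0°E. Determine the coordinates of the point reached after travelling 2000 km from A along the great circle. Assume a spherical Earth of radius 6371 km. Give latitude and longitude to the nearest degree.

≈ 64°N, 103°E

Write both endpoints as unit vectors p₁, p₂ with components (cos φ cos λ, cos φ sin λ, sin φ).
The central angle between the endpoints is δ = arccos(p₁·p₂) ≈ 0.658 rad (37.7°). The total great-circle distance is δ·R ≈ 0.658 × 6371 ≈ 4193 km, so the target fraction is f = 2000/4193 ≈ 0.477.
Interpolate at f ≈ 0.477 with slerp weights a = sin((1−f)δ)/sin δ ≈ 0.552, b = sin(fδ)/sin δ ≈ 0.505.
p = a·p₁ + b·p₂ ≈ (-0.098, 0.429, 0.898); φ = arcsin(p_z) ≈ 63.87°, λ = atan2(p_y, p_x) ≈ 102.91°.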